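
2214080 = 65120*34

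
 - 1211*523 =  - 633353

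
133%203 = 133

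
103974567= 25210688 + 78763879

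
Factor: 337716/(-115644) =  -  3^2  *  23^( - 1)*53^1*59^1*419^ (- 1) = - 28143/9637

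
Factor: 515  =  5^1*103^1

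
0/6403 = 0 = 0.00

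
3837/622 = 3837/622 = 6.17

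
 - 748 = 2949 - 3697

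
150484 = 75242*2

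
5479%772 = 75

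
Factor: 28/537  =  2^2*3^ (-1)*7^1*179^( - 1)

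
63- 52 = 11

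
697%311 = 75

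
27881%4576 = 425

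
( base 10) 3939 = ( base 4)331203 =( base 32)3R3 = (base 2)111101100011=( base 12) 2343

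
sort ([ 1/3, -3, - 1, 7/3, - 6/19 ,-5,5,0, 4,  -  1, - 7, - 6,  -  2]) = [ - 7, - 6, - 5, - 3,- 2, - 1, - 1,-6/19, 0,  1/3, 7/3, 4, 5 ]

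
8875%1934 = 1139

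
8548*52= 444496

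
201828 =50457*4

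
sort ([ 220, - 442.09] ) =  [ - 442.09,  220] 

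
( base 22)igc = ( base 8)21564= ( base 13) 4192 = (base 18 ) 1A04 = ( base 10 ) 9076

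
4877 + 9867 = 14744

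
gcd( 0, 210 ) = 210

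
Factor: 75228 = 2^2*3^1*6269^1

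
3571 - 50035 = -46464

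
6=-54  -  - 60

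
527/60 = 527/60 = 8.78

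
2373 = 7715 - 5342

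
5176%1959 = 1258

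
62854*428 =26901512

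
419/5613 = 419/5613  =  0.07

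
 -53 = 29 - 82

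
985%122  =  9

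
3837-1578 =2259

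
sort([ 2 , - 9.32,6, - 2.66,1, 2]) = [ - 9.32, - 2.66, 1, 2,  2, 6 ]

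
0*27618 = 0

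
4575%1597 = 1381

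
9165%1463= 387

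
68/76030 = 34/38015=0.00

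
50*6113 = 305650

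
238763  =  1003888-765125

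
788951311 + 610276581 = 1399227892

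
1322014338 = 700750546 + 621263792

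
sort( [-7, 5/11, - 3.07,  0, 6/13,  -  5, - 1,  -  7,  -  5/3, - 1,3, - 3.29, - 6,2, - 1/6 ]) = [ - 7, - 7, - 6, - 5 , - 3.29, - 3.07, - 5/3, - 1, - 1,-1/6,0, 5/11,6/13 , 2,3] 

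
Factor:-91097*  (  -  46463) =4232639911 =97^1 * 479^1 * 91097^1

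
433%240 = 193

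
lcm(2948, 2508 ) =168036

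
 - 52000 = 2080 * ( - 25 )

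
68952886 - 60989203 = 7963683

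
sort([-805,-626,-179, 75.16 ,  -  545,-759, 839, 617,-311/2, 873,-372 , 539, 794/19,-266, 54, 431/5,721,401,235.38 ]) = [ - 805, - 759, - 626, - 545, - 372, - 266,  -  179,-311/2, 794/19, 54, 75.16, 431/5, 235.38,401, 539,617, 721, 839, 873]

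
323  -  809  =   - 486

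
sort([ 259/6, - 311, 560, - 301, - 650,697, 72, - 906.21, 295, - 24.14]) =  [-906.21, - 650, - 311, - 301,-24.14,  259/6, 72, 295, 560,697]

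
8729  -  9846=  - 1117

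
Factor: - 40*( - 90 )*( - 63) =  - 2^4*3^4 * 5^2*7^1 = -226800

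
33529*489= 16395681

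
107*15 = 1605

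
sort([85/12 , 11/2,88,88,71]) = [ 11/2,85/12,  71,88, 88]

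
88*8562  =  753456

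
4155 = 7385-3230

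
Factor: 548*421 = 2^2  *137^1*421^1  =  230708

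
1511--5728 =7239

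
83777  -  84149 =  - 372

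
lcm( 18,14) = 126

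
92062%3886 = 2684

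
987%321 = 24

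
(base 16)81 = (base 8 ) 201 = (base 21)63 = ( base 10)129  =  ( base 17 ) 7A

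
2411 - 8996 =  - 6585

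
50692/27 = 1877 +13/27 = 1877.48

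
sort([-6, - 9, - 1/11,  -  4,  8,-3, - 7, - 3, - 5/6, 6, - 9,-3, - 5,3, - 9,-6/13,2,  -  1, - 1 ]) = [-9,- 9,-9, - 7,-6,-5, - 4 , - 3,-3, - 3, - 1,-1,-5/6, - 6/13,-1/11,2,3, 6  ,  8]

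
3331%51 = 16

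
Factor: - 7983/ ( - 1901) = 3^2*887^1*1901^( - 1)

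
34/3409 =34/3409=0.01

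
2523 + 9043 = 11566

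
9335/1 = 9335 = 9335.00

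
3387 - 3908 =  - 521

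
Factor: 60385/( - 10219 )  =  -65/11 = - 5^1*11^( - 1 ) * 13^1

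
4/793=4/793 = 0.01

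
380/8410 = 38/841 = 0.05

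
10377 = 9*1153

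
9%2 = 1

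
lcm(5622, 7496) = 22488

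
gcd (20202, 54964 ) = 182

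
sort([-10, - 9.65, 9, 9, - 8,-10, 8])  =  [ - 10,  -  10,-9.65, - 8, 8, 9, 9]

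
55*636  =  34980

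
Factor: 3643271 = 3643271^1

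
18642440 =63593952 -44951512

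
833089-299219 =533870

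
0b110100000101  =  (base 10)3333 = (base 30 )3L3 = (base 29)3rr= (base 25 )588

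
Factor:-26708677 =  - 1087^1 * 24571^1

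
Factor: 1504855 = 5^1 * 11^1*27361^1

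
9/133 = 9/133 = 0.07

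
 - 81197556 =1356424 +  - 82553980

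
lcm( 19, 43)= 817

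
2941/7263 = 2941/7263 = 0.40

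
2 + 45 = 47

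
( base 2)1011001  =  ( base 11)81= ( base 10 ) 89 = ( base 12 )75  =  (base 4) 1121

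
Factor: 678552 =2^3*3^1*7^2*577^1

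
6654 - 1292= 5362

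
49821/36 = 16607/12 = 1383.92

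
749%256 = 237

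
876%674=202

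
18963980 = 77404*245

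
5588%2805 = 2783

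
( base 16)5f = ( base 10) 95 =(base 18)55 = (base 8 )137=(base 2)1011111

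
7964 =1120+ 6844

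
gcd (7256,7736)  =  8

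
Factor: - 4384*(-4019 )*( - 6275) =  - 2^5*5^2*137^1*251^1*4019^1 = -110561082400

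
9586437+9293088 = 18879525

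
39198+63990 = 103188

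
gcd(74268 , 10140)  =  12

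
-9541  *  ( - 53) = 505673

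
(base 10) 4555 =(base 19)cbe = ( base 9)6221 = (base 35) 3p5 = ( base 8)10713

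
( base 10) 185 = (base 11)159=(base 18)a5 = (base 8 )271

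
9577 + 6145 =15722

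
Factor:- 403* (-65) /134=2^( - 1)*5^1*13^2*31^1*67^ ( - 1) = 26195/134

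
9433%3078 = 199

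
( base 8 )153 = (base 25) 47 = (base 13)83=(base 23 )4F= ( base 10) 107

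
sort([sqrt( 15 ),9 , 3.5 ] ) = [ 3.5,sqrt ( 15 ),9]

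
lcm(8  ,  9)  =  72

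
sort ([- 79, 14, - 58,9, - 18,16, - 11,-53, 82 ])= [-79, - 58, -53,  -  18,-11, 9 , 14, 16, 82]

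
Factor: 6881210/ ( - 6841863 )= -2^1 * 3^ (-2)*5^1*197^1*223^ ( - 1)*487^(-1) *499^1 = -983030/977409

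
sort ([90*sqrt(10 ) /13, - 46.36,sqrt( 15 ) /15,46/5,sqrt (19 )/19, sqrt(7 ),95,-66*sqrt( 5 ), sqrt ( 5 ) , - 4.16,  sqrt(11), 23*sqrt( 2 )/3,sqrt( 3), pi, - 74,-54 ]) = [ - 66*sqrt(5), - 74,-54, - 46.36, - 4.16,sqrt( 19) /19, sqrt (15) /15,  sqrt ( 3),  sqrt( 5 ),sqrt (7), pi, sqrt(11),46/5,23*sqrt(2 )/3,90*sqrt( 10)/13,95 ]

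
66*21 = 1386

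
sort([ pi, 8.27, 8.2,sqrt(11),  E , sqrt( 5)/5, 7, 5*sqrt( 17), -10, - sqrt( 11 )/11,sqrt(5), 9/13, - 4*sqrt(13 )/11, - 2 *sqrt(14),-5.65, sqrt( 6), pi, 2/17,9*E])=[ - 10,-2*sqrt(14 ), - 5.65,-4*sqrt (13)/11, -sqrt(11)/11, 2/17, sqrt( 5) /5,9/13, sqrt( 5),sqrt( 6 ), E, pi, pi, sqrt(11), 7,8.2,8.27,5*sqrt(17 ), 9 * E]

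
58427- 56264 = 2163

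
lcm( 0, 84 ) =0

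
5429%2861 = 2568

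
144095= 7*20585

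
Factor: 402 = 2^1*3^1* 67^1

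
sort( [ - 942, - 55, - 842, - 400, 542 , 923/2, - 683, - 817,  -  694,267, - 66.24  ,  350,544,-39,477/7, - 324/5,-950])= [ - 950, - 942, - 842, - 817, - 694,  -  683, - 400, - 66.24, - 324/5, - 55, - 39,  477/7,  267, 350,  923/2  ,  542,544]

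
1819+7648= 9467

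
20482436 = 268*76427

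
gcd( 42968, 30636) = 4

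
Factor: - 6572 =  - 2^2 * 31^1*53^1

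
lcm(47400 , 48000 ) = 3792000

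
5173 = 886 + 4287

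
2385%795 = 0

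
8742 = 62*141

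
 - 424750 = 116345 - 541095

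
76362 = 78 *979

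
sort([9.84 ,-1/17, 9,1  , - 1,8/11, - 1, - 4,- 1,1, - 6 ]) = [ - 6, - 4, - 1 , - 1, - 1 , - 1/17,8/11,1, 1 , 9, 9.84] 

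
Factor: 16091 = 16091^1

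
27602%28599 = 27602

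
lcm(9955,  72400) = 796400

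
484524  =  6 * 80754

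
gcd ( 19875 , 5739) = 3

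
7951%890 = 831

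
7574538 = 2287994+5286544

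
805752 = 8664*93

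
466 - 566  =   - 100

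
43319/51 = 849 +20/51= 849.39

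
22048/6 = 3674 + 2/3 = 3674.67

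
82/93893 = 82/93893 = 0.00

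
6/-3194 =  - 1 + 1594/1597 = - 0.00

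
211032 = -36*( - 5862 )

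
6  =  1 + 5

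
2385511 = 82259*29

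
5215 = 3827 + 1388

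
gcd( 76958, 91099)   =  1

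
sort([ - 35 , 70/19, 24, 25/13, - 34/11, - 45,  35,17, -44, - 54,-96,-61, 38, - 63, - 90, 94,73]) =[-96, - 90, - 63, - 61 , - 54, - 45, - 44, - 35 ,-34/11, 25/13, 70/19, 17, 24,35, 38, 73, 94 ]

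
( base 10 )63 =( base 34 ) 1T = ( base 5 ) 223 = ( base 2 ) 111111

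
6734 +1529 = 8263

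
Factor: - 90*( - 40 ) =2^4*3^2 * 5^2= 3600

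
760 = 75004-74244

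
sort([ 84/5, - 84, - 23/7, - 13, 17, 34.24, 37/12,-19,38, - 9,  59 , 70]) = [-84, - 19,-13, - 9,-23/7,37/12, 84/5, 17, 34.24, 38,59,70]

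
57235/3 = 57235/3 = 19078.33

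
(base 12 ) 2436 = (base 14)16b0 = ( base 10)4074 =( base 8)7752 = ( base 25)6co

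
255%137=118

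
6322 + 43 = 6365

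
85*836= 71060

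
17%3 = 2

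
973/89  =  10+ 83/89 = 10.93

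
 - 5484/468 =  - 457/39= - 11.72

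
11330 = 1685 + 9645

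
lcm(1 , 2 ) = 2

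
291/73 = 3 + 72/73 = 3.99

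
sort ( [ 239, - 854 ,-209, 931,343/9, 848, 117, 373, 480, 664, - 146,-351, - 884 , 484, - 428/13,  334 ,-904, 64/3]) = [ - 904, -884, - 854,- 351, -209, - 146, - 428/13, 64/3,343/9, 117,239, 334, 373,480, 484, 664, 848,931]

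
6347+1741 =8088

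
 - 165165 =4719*(-35)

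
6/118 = 3/59 = 0.05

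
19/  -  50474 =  - 19/50474 = - 0.00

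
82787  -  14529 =68258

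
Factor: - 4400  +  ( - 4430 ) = -8830 = - 2^1*5^1*883^1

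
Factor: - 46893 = -3^1*7^2 *11^1*29^1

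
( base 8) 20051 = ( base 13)3994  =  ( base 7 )33001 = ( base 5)230413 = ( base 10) 8233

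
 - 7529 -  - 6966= - 563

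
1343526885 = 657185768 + 686341117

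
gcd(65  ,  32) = 1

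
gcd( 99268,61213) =1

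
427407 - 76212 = 351195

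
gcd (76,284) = 4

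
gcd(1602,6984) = 18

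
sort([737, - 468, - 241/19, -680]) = [  -  680,-468, - 241/19, 737] 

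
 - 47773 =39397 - 87170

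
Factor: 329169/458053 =3^1*113^1 * 971^1 * 458053^ ( - 1)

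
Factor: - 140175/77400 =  - 623/344  =  - 2^( - 3 )*7^1*43^( - 1 )*89^1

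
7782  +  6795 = 14577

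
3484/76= 45+ 16/19 = 45.84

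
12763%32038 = 12763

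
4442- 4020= 422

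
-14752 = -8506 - 6246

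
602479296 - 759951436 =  - 157472140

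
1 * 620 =620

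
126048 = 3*42016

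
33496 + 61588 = 95084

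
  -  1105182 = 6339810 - 7444992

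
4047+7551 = 11598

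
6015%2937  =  141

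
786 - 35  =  751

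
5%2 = 1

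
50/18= 2 + 7/9=   2.78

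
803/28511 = 803/28511 = 0.03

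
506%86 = 76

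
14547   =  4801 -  - 9746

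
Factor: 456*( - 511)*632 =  - 147266112=- 2^6*3^1 * 7^1  *  19^1*73^1*79^1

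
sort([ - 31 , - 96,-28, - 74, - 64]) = [-96, - 74,-64, - 31, - 28] 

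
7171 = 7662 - 491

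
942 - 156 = 786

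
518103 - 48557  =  469546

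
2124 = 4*531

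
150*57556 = 8633400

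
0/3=0 = 0.00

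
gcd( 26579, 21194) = 1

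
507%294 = 213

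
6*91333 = 547998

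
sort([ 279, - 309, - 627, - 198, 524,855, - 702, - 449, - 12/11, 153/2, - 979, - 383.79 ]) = [ - 979, - 702, - 627, - 449, - 383.79, - 309, - 198,  -  12/11,153/2, 279,524,855 ]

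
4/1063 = 4/1063 = 0.00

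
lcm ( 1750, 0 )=0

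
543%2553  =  543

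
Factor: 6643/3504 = 91/48 = 2^ ( - 4 )*3^(  -  1 )*7^1*13^1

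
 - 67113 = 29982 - 97095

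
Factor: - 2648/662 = -4 = - 2^2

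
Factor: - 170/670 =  - 17^1*67^ (-1) = - 17/67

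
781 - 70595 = - 69814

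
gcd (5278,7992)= 2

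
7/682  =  7/682 = 0.01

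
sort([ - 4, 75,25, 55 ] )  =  [ - 4,25, 55, 75] 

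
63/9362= 63/9362= 0.01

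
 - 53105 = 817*( - 65) 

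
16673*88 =1467224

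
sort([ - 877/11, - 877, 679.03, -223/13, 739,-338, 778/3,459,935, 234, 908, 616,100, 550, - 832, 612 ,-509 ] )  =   [- 877, - 832,-509,-338 , - 877/11,-223/13, 100 , 234,778/3, 459,550, 612, 616, 679.03,739, 908, 935 ]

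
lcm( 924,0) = 0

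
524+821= 1345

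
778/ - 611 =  - 778/611 = -1.27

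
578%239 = 100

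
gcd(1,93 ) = 1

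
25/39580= 5/7916 = 0.00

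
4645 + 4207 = 8852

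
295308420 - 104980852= 190327568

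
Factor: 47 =47^1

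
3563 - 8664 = - 5101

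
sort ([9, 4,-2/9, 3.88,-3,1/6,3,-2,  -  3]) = [-3, - 3, - 2, - 2/9,1/6,3, 3.88,4, 9] 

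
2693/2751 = 2693/2751 = 0.98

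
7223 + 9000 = 16223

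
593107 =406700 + 186407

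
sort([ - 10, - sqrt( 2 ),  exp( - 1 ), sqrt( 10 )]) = [  -  10, - sqrt(2),exp( - 1), sqrt(10) ] 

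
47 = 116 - 69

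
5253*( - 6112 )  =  -32106336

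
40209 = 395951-355742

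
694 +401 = 1095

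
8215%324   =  115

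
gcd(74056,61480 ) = 8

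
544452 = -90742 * (-6 ) 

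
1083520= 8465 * 128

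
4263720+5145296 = 9409016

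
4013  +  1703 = 5716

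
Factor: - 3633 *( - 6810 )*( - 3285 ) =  - 2^1*3^4*5^2*7^1 * 73^1*173^1*227^1 = - 81273298050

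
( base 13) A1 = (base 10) 131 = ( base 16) 83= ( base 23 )5G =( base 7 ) 245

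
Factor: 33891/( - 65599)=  - 3^1 *11^1*13^1*79^1 *65599^( - 1)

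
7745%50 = 45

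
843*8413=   7092159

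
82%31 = 20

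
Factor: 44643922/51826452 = 22321961/25913226 = 2^( - 1 )*3^( - 1 )*19^ (-1 )*23^( - 1 )*9883^( - 1) * 22321961^1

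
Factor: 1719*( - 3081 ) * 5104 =-2^4 * 3^3*11^1 *13^1 * 29^1 *79^1*191^1 = - 27032003856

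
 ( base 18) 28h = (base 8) 1451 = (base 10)809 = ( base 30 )QT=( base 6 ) 3425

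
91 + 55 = 146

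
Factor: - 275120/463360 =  - 2^ ( - 5 )*19^1 =- 19/32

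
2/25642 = 1/12821  =  0.00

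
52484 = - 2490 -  - 54974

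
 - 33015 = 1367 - 34382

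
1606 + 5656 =7262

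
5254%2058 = 1138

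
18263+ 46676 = 64939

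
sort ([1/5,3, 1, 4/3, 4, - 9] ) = [-9,  1/5, 1,4/3, 3, 4 ]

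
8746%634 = 504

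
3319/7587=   3319/7587 = 0.44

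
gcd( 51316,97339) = 1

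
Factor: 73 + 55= 128=2^7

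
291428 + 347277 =638705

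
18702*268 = 5012136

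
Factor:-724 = -2^2*181^1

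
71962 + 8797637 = 8869599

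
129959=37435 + 92524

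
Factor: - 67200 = -2^7*3^1*5^2*7^1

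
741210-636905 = 104305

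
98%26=20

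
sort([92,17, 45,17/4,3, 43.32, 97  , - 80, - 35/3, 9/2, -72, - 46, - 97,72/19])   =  [ - 97, - 80, - 72, - 46,-35/3,3,72/19, 17/4,  9/2, 17,43.32,45,92,97]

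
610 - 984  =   - 374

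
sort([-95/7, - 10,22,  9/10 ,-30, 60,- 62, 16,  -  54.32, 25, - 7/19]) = [ - 62, - 54.32, - 30,-95/7 , - 10, - 7/19,  9/10,  16, 22, 25 , 60] 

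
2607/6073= 2607/6073 = 0.43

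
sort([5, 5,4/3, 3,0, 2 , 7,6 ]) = [0,4/3, 2,3,  5,  5,  6,7]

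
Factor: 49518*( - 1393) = -2^1*3^3*7^2*131^1*  199^1 = -68978574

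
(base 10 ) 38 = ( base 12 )32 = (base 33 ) 15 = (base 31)17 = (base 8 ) 46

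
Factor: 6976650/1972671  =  2325550/657557 = 2^1*5^2*46511^1*657557^( - 1 )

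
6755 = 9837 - 3082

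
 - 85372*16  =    -  1365952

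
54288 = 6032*9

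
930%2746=930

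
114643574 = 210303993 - 95660419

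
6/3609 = 2/1203=0.00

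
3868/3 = 3868/3  =  1289.33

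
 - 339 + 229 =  - 110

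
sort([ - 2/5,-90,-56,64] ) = [ - 90, - 56, -2/5,64] 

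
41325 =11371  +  29954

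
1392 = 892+500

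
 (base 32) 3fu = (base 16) DFE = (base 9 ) 4820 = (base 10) 3582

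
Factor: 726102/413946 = 61^( - 1 ) * 107^1  =  107/61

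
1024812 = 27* 37956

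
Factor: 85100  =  2^2*5^2*23^1*37^1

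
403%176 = 51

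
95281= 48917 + 46364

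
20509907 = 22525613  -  2015706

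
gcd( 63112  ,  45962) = 686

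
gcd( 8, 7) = 1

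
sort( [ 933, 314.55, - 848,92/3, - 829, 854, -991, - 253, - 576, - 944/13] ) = [  -  991, - 848, - 829, - 576, - 253,-944/13, 92/3,  314.55  ,  854, 933 ] 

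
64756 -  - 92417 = 157173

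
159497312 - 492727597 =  - 333230285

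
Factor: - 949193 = -7^1*135599^1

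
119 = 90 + 29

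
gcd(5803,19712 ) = 7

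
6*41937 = 251622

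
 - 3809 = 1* ( - 3809 ) 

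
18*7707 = 138726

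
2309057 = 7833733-5524676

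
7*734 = 5138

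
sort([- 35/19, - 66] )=[ - 66,  -  35/19]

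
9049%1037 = 753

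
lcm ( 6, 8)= 24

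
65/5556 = 65/5556= 0.01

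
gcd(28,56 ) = 28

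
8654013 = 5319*1627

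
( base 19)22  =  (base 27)1d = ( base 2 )101000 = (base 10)40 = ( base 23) 1H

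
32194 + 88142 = 120336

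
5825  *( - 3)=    - 17475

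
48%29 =19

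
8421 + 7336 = 15757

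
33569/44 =762 + 41/44 =762.93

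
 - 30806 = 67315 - 98121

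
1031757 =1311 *787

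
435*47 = 20445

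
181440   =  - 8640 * ( -21) 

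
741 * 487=360867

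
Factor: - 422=  -  2^1*211^1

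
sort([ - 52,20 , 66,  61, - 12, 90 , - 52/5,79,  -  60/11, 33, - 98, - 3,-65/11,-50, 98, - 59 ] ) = [ - 98, - 59,  -  52, - 50, - 12, - 52/5, - 65/11, - 60/11, -3 , 20,33,61,  66, 79,  90, 98]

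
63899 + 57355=121254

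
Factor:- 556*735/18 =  - 68110/3 = - 2^1*3^(-1)*5^1*7^2*139^1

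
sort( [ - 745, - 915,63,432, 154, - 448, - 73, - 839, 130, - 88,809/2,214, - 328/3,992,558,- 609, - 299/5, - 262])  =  [ - 915,-839, - 745, - 609, - 448, - 262, -328/3, - 88, - 73,-299/5,  63, 130,154, 214,809/2,432, 558,992]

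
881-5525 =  - 4644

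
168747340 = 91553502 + 77193838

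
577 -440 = 137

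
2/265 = 2/265 = 0.01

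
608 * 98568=59929344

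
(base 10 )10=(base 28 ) a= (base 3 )101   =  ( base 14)a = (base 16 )A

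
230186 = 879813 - 649627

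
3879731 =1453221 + 2426510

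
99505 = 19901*5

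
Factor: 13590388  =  2^2 * 7^1*485371^1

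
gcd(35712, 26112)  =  384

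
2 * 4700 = 9400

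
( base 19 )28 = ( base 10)46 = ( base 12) 3a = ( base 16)2E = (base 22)22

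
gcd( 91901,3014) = 1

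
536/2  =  268= 268.00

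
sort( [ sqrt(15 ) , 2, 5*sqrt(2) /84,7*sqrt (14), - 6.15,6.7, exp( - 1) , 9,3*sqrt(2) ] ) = [ - 6.15, 5*sqrt(2)/84, exp( - 1),  2,sqrt(15) , 3*sqrt(2) , 6.7, 9, 7*sqrt(14 )]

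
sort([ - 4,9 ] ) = [-4,9 ]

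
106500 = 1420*75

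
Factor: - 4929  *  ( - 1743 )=8591247=3^2*7^1*31^1*53^1*83^1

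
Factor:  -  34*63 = - 2142= - 2^1*3^2*7^1*17^1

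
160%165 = 160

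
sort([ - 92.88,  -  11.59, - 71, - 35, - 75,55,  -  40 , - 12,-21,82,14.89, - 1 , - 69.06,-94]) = [ - 94, - 92.88 , - 75 ,  -  71,  -  69.06, - 40, - 35,-21, - 12 , - 11.59, - 1  ,  14.89,  55,82]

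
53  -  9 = 44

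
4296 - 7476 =  -  3180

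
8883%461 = 124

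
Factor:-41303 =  - 103^1*401^1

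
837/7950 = 279/2650 = 0.11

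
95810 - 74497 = 21313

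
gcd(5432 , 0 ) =5432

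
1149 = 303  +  846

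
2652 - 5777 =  - 3125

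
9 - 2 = 7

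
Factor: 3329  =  3329^1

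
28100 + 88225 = 116325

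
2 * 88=176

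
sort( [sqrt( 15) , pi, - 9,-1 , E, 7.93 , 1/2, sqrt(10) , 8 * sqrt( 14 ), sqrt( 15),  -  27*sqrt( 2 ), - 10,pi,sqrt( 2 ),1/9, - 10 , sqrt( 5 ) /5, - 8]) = [-27*sqrt( 2 ), - 10,  -  10,-9, - 8,  -  1,  1/9, sqrt( 5 ) /5,1/2,sqrt( 2 ), E,pi,pi, sqrt( 10 ),sqrt( 15), sqrt( 15 ),7.93,  8*sqrt( 14 )]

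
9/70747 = 9/70747 = 0.00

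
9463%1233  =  832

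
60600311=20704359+39895952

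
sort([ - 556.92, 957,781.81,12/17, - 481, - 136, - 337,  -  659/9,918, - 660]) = [ - 660, - 556.92, - 481,  -  337, - 136 , - 659/9, 12/17,781.81,918,957]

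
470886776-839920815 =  - 369034039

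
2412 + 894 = 3306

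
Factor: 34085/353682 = 85/882  =  2^( - 1 )* 3^( - 2) * 5^1*7^(- 2)*17^1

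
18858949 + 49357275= 68216224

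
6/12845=6/12845  =  0.00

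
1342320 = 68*19740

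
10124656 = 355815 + 9768841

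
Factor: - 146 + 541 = 5^1 * 79^1 = 395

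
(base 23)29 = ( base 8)67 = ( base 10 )55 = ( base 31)1O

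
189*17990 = 3400110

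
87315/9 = 9701 + 2/3 = 9701.67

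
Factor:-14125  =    -  5^3 * 113^1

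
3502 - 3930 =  - 428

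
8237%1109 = 474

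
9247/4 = 9247/4 = 2311.75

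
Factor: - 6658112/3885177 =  - 2^6*3^ (-1) *19^(-1)*68161^(  -  1 ) * 104033^1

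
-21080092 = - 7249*2908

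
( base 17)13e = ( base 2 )101100010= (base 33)AO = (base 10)354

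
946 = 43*22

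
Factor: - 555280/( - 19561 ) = 2^4*5^1*11^1*31^(-1) = 880/31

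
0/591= 0=   0.00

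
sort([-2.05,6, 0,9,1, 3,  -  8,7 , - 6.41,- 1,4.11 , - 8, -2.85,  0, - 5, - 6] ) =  [ - 8,  -  8, - 6.41 ,-6,-5,-2.85 , - 2.05, - 1,0, 0,1,3,4.11, 6 , 7, 9 ]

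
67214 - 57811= 9403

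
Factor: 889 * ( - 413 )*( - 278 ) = 2^1*7^2*59^1*127^1*139^1 = 102069646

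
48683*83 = 4040689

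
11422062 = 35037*326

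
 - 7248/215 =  - 34 + 62/215= - 33.71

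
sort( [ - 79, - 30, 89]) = [ - 79,-30,  89 ] 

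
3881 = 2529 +1352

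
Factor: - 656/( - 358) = 328/179 = 2^3 *41^1*179^(  -  1) 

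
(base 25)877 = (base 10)5182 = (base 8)12076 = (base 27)72P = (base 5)131212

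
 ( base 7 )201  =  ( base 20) 4J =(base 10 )99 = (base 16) 63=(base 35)2t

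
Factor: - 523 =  - 523^1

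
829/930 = 829/930 = 0.89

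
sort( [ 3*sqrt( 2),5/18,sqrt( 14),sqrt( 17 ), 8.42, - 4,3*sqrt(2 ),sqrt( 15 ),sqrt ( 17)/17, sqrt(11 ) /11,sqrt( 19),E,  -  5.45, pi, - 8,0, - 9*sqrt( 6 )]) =[ - 9*sqrt(6 ),-8 ,-5.45, - 4 , 0,sqrt( 17 ) /17,5/18,sqrt(11 )/11,E,pi,sqrt( 14 ), sqrt( 15 ),sqrt( 17 ),3*sqrt( 2), 3*sqrt(2),sqrt( 19 ), 8.42 ] 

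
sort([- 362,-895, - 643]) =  [-895,-643 , - 362] 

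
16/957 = 16/957 =0.02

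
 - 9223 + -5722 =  - 14945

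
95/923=95/923=0.10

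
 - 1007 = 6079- 7086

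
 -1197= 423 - 1620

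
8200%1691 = 1436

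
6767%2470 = 1827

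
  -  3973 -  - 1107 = - 2866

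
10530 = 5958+4572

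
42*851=35742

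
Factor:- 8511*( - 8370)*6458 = 460048998060 = 2^2*3^4*5^1*31^1 * 2837^1*3229^1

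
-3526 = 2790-6316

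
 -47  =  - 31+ - 16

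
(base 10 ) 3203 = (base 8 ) 6203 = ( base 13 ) 15c5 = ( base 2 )110010000011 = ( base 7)12224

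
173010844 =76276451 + 96734393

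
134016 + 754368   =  888384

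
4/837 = 4/837 = 0.00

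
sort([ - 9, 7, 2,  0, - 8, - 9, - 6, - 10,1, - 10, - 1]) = [ - 10, - 10,-9,- 9, - 8,- 6, - 1 , 0,1, 2,  7]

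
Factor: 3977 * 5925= 3^1*5^2*41^1*79^1*97^1 = 23563725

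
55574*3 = 166722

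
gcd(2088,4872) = 696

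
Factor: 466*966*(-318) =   -  2^3*3^2*7^1*23^1*53^1*233^1 = - 143149608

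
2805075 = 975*2877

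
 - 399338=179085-578423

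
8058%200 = 58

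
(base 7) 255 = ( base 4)2022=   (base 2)10001010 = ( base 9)163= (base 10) 138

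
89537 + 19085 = 108622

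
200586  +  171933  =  372519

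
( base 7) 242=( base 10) 128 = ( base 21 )62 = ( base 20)68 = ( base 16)80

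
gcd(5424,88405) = 1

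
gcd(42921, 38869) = 1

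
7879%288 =103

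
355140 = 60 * 5919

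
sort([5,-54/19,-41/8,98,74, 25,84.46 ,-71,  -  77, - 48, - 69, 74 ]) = [-77,-71, - 69,-48, - 41/8,-54/19, 5, 25, 74, 74, 84.46, 98]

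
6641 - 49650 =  - 43009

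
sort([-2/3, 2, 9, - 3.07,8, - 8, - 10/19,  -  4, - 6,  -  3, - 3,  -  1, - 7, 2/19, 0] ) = [- 8, - 7, - 6, - 4, - 3.07, - 3, - 3, - 1, - 2/3, - 10/19, 0,2/19, 2,8, 9] 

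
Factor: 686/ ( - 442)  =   - 343/221 = -  7^3 * 13^( - 1 ) *17^ ( - 1) 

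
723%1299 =723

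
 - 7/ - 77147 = 1/11021 = 0.00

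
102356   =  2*51178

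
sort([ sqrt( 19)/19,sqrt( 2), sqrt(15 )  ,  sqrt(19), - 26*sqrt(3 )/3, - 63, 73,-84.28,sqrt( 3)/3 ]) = [ - 84.28, - 63, - 26*sqrt(3) /3, sqrt(19)/19 , sqrt( 3 ) /3, sqrt( 2 ), sqrt(15), sqrt(19 ), 73]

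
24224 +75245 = 99469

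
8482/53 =8482/53=160.04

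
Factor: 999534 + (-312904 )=2^1 * 5^1 *7^1 * 17^1*577^1 = 686630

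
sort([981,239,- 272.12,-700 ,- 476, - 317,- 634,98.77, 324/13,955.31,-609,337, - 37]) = [ - 700, - 634, - 609, - 476,  -  317,-272.12,-37, 324/13, 98.77 , 239 , 337,955.31,  981 ] 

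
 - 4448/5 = -890  +  2/5 = - 889.60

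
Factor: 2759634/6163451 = 2^1*3^2*7^( - 1)*31^( - 1 )*28403^(-1)*153313^1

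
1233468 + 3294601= 4528069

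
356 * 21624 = 7698144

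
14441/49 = 2063/7= 294.71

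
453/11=453/11 = 41.18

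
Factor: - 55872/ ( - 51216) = 12/11 = 2^2 * 3^1*11^(-1 )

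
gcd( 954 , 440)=2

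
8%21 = 8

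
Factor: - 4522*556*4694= - 2^4*7^1 * 17^1*19^1 * 139^1*2347^1 = - 11801805008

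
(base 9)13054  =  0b10001001011101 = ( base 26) D09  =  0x225d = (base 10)8797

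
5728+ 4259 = 9987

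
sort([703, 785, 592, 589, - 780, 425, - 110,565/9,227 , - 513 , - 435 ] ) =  [ - 780, - 513, - 435, - 110, 565/9 , 227, 425 , 589, 592 , 703 , 785 ]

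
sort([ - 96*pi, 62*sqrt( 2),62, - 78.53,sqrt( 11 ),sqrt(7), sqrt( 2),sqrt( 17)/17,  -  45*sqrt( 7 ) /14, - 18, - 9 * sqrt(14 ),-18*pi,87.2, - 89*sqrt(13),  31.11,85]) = [-89*sqrt(13 ),-96*pi, - 78.53, - 18 * pi , - 9*sqrt(14), - 18, - 45*sqrt( 7)/14, sqrt(17)/17,sqrt( 2)  ,  sqrt( 7),sqrt(11),  31.11,62,85,87.2 , 62*sqrt(2) ]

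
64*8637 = 552768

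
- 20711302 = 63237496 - 83948798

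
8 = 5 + 3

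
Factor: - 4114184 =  - 2^3*19^1*27067^1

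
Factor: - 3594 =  - 2^1*3^1*599^1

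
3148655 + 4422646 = 7571301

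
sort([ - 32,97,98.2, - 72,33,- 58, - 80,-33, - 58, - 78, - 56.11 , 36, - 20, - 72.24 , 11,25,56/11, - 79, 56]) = [ - 80, - 79,  -  78  , - 72.24, - 72, - 58, -58 , - 56.11, -33, - 32  , - 20,56/11,11, 25, 33,36,  56, 97,  98.2]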